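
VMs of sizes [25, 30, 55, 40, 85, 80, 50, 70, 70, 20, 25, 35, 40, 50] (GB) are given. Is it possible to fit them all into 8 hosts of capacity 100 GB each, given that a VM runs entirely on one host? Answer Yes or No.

A valid assignment using 7 hosts:
  host 1: 85 = 85
  host 2: 80 + 20 = 100
  host 3: 70 + 30 = 100
  host 4: 70 + 25 = 95
  host 5: 55 + 40 = 95
  host 6: 50 + 50 = 100
  host 7: 40 + 35 + 25 = 100
That uses only 7 ≤ 8, so 8 hosts are enough.

Yes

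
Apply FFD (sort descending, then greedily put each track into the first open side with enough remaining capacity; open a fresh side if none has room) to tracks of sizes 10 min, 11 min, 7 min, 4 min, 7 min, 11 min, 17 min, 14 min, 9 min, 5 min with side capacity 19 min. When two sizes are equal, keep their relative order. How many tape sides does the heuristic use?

6

Sorted descending: 17, 14, 11, 11, 10, 9, 7, 7, 5, 4.
  17 → side 1 (new)  [load 17/19]
  14 → side 2 (new)  [load 14/19]
  11 → side 3 (new)  [load 11/19]
  11 → side 4 (new)  [load 11/19]
  10 → side 5 (new)  [load 10/19]
  9 → side 5  [load 19/19]
  7 → side 3  [load 18/19]
  7 → side 4  [load 18/19]
  5 → side 2  [load 19/19]
  4 → side 6 (new)  [load 4/19]
6 tape sides opened.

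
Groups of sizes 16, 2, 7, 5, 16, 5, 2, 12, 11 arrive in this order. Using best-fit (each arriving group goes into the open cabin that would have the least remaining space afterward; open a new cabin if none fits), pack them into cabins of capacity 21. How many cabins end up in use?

  16 → cabin 1 (new)  [load 16/21]
  2 → cabin 1  [load 18/21]
  7 → cabin 2 (new)  [load 7/21]
  5 → cabin 2  [load 12/21]
  16 → cabin 3 (new)  [load 16/21]
  5 → cabin 3  [load 21/21]
  2 → cabin 1  [load 20/21]
  12 → cabin 4 (new)  [load 12/21]
  11 → cabin 5 (new)  [load 11/21]
5 cabins opened.

5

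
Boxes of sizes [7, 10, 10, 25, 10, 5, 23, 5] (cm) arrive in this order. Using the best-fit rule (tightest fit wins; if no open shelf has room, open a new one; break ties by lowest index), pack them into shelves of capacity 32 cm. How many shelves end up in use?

  7 → shelf 1 (new)  [load 7/32]
  10 → shelf 1  [load 17/32]
  10 → shelf 1  [load 27/32]
  25 → shelf 2 (new)  [load 25/32]
  10 → shelf 3 (new)  [load 10/32]
  5 → shelf 1  [load 32/32]
  23 → shelf 4 (new)  [load 23/32]
  5 → shelf 2  [load 30/32]
4 shelves opened.

4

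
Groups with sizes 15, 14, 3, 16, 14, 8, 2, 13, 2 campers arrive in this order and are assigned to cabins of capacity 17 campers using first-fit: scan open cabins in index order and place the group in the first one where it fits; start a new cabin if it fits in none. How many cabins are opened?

  15 → cabin 1 (new)  [load 15/17]
  14 → cabin 2 (new)  [load 14/17]
  3 → cabin 2  [load 17/17]
  16 → cabin 3 (new)  [load 16/17]
  14 → cabin 4 (new)  [load 14/17]
  8 → cabin 5 (new)  [load 8/17]
  2 → cabin 1  [load 17/17]
  13 → cabin 6 (new)  [load 13/17]
  2 → cabin 4  [load 16/17]
6 cabins opened.

6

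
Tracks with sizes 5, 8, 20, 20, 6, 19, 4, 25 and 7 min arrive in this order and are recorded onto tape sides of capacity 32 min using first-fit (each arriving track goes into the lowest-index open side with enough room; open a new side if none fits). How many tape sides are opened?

  5 → side 1 (new)  [load 5/32]
  8 → side 1  [load 13/32]
  20 → side 2 (new)  [load 20/32]
  20 → side 3 (new)  [load 20/32]
  6 → side 1  [load 19/32]
  19 → side 4 (new)  [load 19/32]
  4 → side 1  [load 23/32]
  25 → side 5 (new)  [load 25/32]
  7 → side 1  [load 30/32]
5 tape sides opened.

5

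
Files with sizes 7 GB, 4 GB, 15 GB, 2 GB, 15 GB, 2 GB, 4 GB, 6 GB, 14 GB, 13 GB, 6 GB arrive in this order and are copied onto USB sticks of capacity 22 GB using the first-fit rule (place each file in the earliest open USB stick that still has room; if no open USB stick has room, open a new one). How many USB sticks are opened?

  7 → USB stick 1 (new)  [load 7/22]
  4 → USB stick 1  [load 11/22]
  15 → USB stick 2 (new)  [load 15/22]
  2 → USB stick 1  [load 13/22]
  15 → USB stick 3 (new)  [load 15/22]
  2 → USB stick 1  [load 15/22]
  4 → USB stick 1  [load 19/22]
  6 → USB stick 2  [load 21/22]
  14 → USB stick 4 (new)  [load 14/22]
  13 → USB stick 5 (new)  [load 13/22]
  6 → USB stick 3  [load 21/22]
5 USB sticks opened.

5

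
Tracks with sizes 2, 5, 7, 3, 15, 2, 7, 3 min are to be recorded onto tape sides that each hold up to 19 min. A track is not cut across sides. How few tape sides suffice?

3

Total = 15 + 7 + 7 + 5 + 3 + 3 + 2 + 2 = 44 min.
Lower bound: ⌈44/19⌉ = 3 tape sides.
A packing using 3 tape sides:
  side 1: 15 + 3 = 18
  side 2: 7 + 7 + 5 = 19
  side 3: 3 + 2 + 2 = 7
This matches the lower bound, so 3 is optimal.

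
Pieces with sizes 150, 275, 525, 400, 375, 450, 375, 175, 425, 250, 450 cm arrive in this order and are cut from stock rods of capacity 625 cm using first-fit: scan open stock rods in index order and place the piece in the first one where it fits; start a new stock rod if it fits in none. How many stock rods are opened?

  150 → stock rod 1 (new)  [load 150/625]
  275 → stock rod 1  [load 425/625]
  525 → stock rod 2 (new)  [load 525/625]
  400 → stock rod 3 (new)  [load 400/625]
  375 → stock rod 4 (new)  [load 375/625]
  450 → stock rod 5 (new)  [load 450/625]
  375 → stock rod 6 (new)  [load 375/625]
  175 → stock rod 1  [load 600/625]
  425 → stock rod 7 (new)  [load 425/625]
  250 → stock rod 4  [load 625/625]
  450 → stock rod 8 (new)  [load 450/625]
8 stock rods opened.

8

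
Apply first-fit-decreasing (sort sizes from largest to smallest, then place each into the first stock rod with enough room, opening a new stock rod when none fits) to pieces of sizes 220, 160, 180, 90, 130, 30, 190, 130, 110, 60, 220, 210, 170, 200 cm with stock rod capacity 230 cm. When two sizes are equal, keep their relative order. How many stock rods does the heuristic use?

11

Sorted descending: 220, 220, 210, 200, 190, 180, 170, 160, 130, 130, 110, 90, 60, 30.
  220 → stock rod 1 (new)  [load 220/230]
  220 → stock rod 2 (new)  [load 220/230]
  210 → stock rod 3 (new)  [load 210/230]
  200 → stock rod 4 (new)  [load 200/230]
  190 → stock rod 5 (new)  [load 190/230]
  180 → stock rod 6 (new)  [load 180/230]
  170 → stock rod 7 (new)  [load 170/230]
  160 → stock rod 8 (new)  [load 160/230]
  130 → stock rod 9 (new)  [load 130/230]
  130 → stock rod 10 (new)  [load 130/230]
  110 → stock rod 11 (new)  [load 110/230]
  90 → stock rod 9  [load 220/230]
  60 → stock rod 7  [load 230/230]
  30 → stock rod 4  [load 230/230]
11 stock rods opened.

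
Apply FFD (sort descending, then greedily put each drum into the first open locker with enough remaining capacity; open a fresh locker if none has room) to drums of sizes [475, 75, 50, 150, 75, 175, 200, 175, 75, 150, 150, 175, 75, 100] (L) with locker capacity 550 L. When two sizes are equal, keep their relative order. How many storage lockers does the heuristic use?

4

Sorted descending: 475, 200, 175, 175, 175, 150, 150, 150, 100, 75, 75, 75, 75, 50.
  475 → locker 1 (new)  [load 475/550]
  200 → locker 2 (new)  [load 200/550]
  175 → locker 2  [load 375/550]
  175 → locker 2  [load 550/550]
  175 → locker 3 (new)  [load 175/550]
  150 → locker 3  [load 325/550]
  150 → locker 3  [load 475/550]
  150 → locker 4 (new)  [load 150/550]
  100 → locker 4  [load 250/550]
  75 → locker 1  [load 550/550]
  75 → locker 3  [load 550/550]
  75 → locker 4  [load 325/550]
  75 → locker 4  [load 400/550]
  50 → locker 4  [load 450/550]
4 storage lockers opened.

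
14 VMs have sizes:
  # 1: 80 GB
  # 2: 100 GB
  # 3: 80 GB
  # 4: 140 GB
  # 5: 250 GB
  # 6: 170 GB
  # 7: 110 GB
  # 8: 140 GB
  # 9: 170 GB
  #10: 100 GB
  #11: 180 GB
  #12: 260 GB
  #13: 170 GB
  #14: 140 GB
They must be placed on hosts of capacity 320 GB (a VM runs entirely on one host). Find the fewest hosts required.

8

Total = 260 + 250 + 180 + 170 + 170 + 170 + 140 + 140 + 140 + 110 + 100 + 100 + 80 + 80 = 2090 GB.
Lower bound: ⌈2090/320⌉ = 7 hosts.
A packing using 8 hosts:
  host 1: 260 = 260
  host 2: 250 = 250
  host 3: 180 + 140 = 320
  host 4: 170 + 140 = 310
  host 5: 170 + 140 = 310
  host 6: 170 + 110 = 280
  host 7: 100 + 100 + 80 = 280
  host 8: 80 = 80
No arrangement into 7 hosts stays within capacity, so 8 is optimal.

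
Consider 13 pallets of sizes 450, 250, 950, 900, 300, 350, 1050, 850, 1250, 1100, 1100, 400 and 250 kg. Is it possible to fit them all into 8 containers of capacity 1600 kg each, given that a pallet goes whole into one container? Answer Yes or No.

Yes

A valid assignment using 7 containers:
  container 1: 1250 + 350 = 1600
  container 2: 1100 + 450 = 1550
  container 3: 1100 + 400 = 1500
  container 4: 1050 + 300 + 250 = 1600
  container 5: 950 + 250 = 1200
  container 6: 900 = 900
  container 7: 850 = 850
That uses only 7 ≤ 8, so 8 containers are enough.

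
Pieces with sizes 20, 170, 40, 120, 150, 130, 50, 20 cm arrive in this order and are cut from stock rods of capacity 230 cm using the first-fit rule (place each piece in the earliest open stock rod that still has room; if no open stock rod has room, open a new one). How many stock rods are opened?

  20 → stock rod 1 (new)  [load 20/230]
  170 → stock rod 1  [load 190/230]
  40 → stock rod 1  [load 230/230]
  120 → stock rod 2 (new)  [load 120/230]
  150 → stock rod 3 (new)  [load 150/230]
  130 → stock rod 4 (new)  [load 130/230]
  50 → stock rod 2  [load 170/230]
  20 → stock rod 2  [load 190/230]
4 stock rods opened.

4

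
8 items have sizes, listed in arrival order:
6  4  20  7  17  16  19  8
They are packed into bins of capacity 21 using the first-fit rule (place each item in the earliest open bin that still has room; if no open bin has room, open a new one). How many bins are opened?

6

  6 → bin 1 (new)  [load 6/21]
  4 → bin 1  [load 10/21]
  20 → bin 2 (new)  [load 20/21]
  7 → bin 1  [load 17/21]
  17 → bin 3 (new)  [load 17/21]
  16 → bin 4 (new)  [load 16/21]
  19 → bin 5 (new)  [load 19/21]
  8 → bin 6 (new)  [load 8/21]
6 bins opened.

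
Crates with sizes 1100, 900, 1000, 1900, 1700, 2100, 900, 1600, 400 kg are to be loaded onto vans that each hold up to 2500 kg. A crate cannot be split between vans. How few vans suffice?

Total = 2100 + 1900 + 1700 + 1600 + 1100 + 1000 + 900 + 900 + 400 = 11600 kg.
Lower bound: ⌈11600/2500⌉ = 5 vans.
A packing using 6 vans:
  van 1: 2100 + 400 = 2500
  van 2: 1900 = 1900
  van 3: 1700 = 1700
  van 4: 1600 + 900 = 2500
  van 5: 1100 + 1000 = 2100
  van 6: 900 = 900
No arrangement into 5 vans stays within capacity, so 6 is optimal.

6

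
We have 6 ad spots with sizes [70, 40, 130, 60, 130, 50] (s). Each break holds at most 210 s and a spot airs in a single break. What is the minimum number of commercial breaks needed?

Total = 130 + 130 + 70 + 60 + 50 + 40 = 480 s.
Lower bound: ⌈480/210⌉ = 3 commercial breaks.
A packing using 3 commercial breaks:
  break 1: 130 + 70 = 200
  break 2: 130 + 60 = 190
  break 3: 50 + 40 = 90
This matches the lower bound, so 3 is optimal.

3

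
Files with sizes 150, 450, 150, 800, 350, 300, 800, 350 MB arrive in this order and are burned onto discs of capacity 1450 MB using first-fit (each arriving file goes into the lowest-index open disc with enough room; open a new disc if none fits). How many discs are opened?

  150 → disc 1 (new)  [load 150/1450]
  450 → disc 1  [load 600/1450]
  150 → disc 1  [load 750/1450]
  800 → disc 2 (new)  [load 800/1450]
  350 → disc 1  [load 1100/1450]
  300 → disc 1  [load 1400/1450]
  800 → disc 3 (new)  [load 800/1450]
  350 → disc 2  [load 1150/1450]
3 discs opened.

3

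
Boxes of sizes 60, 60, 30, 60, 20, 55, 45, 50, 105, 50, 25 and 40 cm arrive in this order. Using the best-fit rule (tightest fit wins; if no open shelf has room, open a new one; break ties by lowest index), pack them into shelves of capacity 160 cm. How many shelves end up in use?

4

  60 → shelf 1 (new)  [load 60/160]
  60 → shelf 1  [load 120/160]
  30 → shelf 1  [load 150/160]
  60 → shelf 2 (new)  [load 60/160]
  20 → shelf 2  [load 80/160]
  55 → shelf 2  [load 135/160]
  45 → shelf 3 (new)  [load 45/160]
  50 → shelf 3  [load 95/160]
  105 → shelf 4 (new)  [load 105/160]
  50 → shelf 4  [load 155/160]
  25 → shelf 2  [load 160/160]
  40 → shelf 3  [load 135/160]
4 shelves opened.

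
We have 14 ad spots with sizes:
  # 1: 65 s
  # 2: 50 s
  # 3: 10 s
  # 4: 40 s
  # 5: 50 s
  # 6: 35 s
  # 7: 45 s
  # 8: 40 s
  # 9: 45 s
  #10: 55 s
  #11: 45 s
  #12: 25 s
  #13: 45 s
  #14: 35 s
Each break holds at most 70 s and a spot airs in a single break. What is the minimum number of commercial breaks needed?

Total = 65 + 55 + 50 + 50 + 45 + 45 + 45 + 45 + 40 + 40 + 35 + 35 + 25 + 10 = 585 s.
Lower bound: ⌈585/70⌉ = 9 commercial breaks.
Also, 10 ad spots each exceed 35 s, and no two of those can share a break, so at least 10 commercial breaks are needed.
A packing using 11 commercial breaks:
  break 1: 65 = 65
  break 2: 55 + 10 = 65
  break 3: 50 = 50
  break 4: 50 = 50
  break 5: 45 + 25 = 70
  break 6: 45 = 45
  break 7: 45 = 45
  break 8: 45 = 45
  break 9: 40 = 40
  break 10: 40 = 40
  break 11: 35 + 35 = 70
No arrangement into 10 commercial breaks stays within capacity, so 11 is optimal.

11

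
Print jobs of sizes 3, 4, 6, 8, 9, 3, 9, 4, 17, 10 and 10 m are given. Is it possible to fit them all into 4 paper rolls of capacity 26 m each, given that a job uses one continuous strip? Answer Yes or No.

A valid assignment using 4 paper rolls:
  roll 1: 17 + 9 = 26
  roll 2: 10 + 10 + 6 = 26
  roll 3: 9 + 8 + 4 + 4 = 25
  roll 4: 3 + 3 = 6
Every load is within 26 m, so 4 paper rolls suffice.

Yes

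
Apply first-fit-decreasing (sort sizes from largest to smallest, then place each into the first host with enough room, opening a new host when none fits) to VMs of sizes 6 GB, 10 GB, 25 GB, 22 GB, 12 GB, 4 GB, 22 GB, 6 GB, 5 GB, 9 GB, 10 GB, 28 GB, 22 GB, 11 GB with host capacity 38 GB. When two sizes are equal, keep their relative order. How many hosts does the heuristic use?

Sorted descending: 28, 25, 22, 22, 22, 12, 11, 10, 10, 9, 6, 6, 5, 4.
  28 → host 1 (new)  [load 28/38]
  25 → host 2 (new)  [load 25/38]
  22 → host 3 (new)  [load 22/38]
  22 → host 4 (new)  [load 22/38]
  22 → host 5 (new)  [load 22/38]
  12 → host 2  [load 37/38]
  11 → host 3  [load 33/38]
  10 → host 1  [load 38/38]
  10 → host 4  [load 32/38]
  9 → host 5  [load 31/38]
  6 → host 4  [load 38/38]
  6 → host 5  [load 37/38]
  5 → host 3  [load 38/38]
  4 → host 6 (new)  [load 4/38]
6 hosts opened.

6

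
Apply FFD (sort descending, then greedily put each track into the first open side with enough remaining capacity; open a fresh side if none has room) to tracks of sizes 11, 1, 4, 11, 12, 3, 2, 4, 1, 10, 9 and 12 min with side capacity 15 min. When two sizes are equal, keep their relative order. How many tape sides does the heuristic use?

6

Sorted descending: 12, 12, 11, 11, 10, 9, 4, 4, 3, 2, 1, 1.
  12 → side 1 (new)  [load 12/15]
  12 → side 2 (new)  [load 12/15]
  11 → side 3 (new)  [load 11/15]
  11 → side 4 (new)  [load 11/15]
  10 → side 5 (new)  [load 10/15]
  9 → side 6 (new)  [load 9/15]
  4 → side 3  [load 15/15]
  4 → side 4  [load 15/15]
  3 → side 1  [load 15/15]
  2 → side 2  [load 14/15]
  1 → side 2  [load 15/15]
  1 → side 5  [load 11/15]
6 tape sides opened.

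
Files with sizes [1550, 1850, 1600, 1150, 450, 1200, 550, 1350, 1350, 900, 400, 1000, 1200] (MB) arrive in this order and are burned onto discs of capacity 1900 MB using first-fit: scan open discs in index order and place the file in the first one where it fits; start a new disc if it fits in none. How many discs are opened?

9

  1550 → disc 1 (new)  [load 1550/1900]
  1850 → disc 2 (new)  [load 1850/1900]
  1600 → disc 3 (new)  [load 1600/1900]
  1150 → disc 4 (new)  [load 1150/1900]
  450 → disc 4  [load 1600/1900]
  1200 → disc 5 (new)  [load 1200/1900]
  550 → disc 5  [load 1750/1900]
  1350 → disc 6 (new)  [load 1350/1900]
  1350 → disc 7 (new)  [load 1350/1900]
  900 → disc 8 (new)  [load 900/1900]
  400 → disc 6  [load 1750/1900]
  1000 → disc 8  [load 1900/1900]
  1200 → disc 9 (new)  [load 1200/1900]
9 discs opened.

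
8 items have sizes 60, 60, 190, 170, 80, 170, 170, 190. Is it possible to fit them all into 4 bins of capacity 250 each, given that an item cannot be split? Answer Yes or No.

Total = 1090; ⌈1090/250⌉ = 5.
At least 5 bins are required, but only 4 are allowed.

No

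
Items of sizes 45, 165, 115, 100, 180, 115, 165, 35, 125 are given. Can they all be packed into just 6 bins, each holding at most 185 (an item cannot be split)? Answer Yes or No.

No

Total = 1045; ⌈1045/185⌉ = 6.
7 items each exceed half the capacity and cannot share a bin, forcing at least 7 bins.
At least 7 bins are required, but only 6 are allowed.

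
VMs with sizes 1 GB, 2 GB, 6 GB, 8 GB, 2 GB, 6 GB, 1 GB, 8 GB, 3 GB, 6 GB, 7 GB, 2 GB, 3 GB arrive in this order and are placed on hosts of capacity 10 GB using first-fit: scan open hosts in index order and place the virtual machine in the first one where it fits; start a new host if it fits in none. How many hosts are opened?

6

  1 → host 1 (new)  [load 1/10]
  2 → host 1  [load 3/10]
  6 → host 1  [load 9/10]
  8 → host 2 (new)  [load 8/10]
  2 → host 2  [load 10/10]
  6 → host 3 (new)  [load 6/10]
  1 → host 1  [load 10/10]
  8 → host 4 (new)  [load 8/10]
  3 → host 3  [load 9/10]
  6 → host 5 (new)  [load 6/10]
  7 → host 6 (new)  [load 7/10]
  2 → host 4  [load 10/10]
  3 → host 5  [load 9/10]
6 hosts opened.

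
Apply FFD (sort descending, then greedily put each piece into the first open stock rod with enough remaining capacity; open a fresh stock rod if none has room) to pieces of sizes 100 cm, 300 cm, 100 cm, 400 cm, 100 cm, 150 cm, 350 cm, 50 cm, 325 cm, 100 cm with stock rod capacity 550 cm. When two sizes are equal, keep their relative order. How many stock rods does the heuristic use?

Sorted descending: 400, 350, 325, 300, 150, 100, 100, 100, 100, 50.
  400 → stock rod 1 (new)  [load 400/550]
  350 → stock rod 2 (new)  [load 350/550]
  325 → stock rod 3 (new)  [load 325/550]
  300 → stock rod 4 (new)  [load 300/550]
  150 → stock rod 1  [load 550/550]
  100 → stock rod 2  [load 450/550]
  100 → stock rod 2  [load 550/550]
  100 → stock rod 3  [load 425/550]
  100 → stock rod 3  [load 525/550]
  50 → stock rod 4  [load 350/550]
4 stock rods opened.

4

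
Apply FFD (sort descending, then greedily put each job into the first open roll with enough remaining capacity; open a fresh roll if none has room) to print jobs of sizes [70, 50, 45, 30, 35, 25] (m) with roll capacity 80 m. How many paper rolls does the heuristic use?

Sorted descending: 70, 50, 45, 35, 30, 25.
  70 → roll 1 (new)  [load 70/80]
  50 → roll 2 (new)  [load 50/80]
  45 → roll 3 (new)  [load 45/80]
  35 → roll 3  [load 80/80]
  30 → roll 2  [load 80/80]
  25 → roll 4 (new)  [load 25/80]
4 paper rolls opened.

4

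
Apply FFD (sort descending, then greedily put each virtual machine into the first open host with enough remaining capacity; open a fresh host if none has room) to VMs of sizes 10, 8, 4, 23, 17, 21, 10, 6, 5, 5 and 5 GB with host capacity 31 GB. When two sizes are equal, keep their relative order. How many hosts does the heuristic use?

4

Sorted descending: 23, 21, 17, 10, 10, 8, 6, 5, 5, 5, 4.
  23 → host 1 (new)  [load 23/31]
  21 → host 2 (new)  [load 21/31]
  17 → host 3 (new)  [load 17/31]
  10 → host 2  [load 31/31]
  10 → host 3  [load 27/31]
  8 → host 1  [load 31/31]
  6 → host 4 (new)  [load 6/31]
  5 → host 4  [load 11/31]
  5 → host 4  [load 16/31]
  5 → host 4  [load 21/31]
  4 → host 3  [load 31/31]
4 hosts opened.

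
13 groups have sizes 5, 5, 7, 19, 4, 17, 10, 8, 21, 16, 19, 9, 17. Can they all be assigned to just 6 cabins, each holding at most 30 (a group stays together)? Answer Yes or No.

A valid assignment using 6 cabins:
  cabin 1: 21 + 9 = 30
  cabin 2: 19 + 10 = 29
  cabin 3: 19 + 8 = 27
  cabin 4: 17 + 7 + 5 = 29
  cabin 5: 17 + 5 + 4 = 26
  cabin 6: 16 = 16
Every load is within 30, so 6 cabins suffice.

Yes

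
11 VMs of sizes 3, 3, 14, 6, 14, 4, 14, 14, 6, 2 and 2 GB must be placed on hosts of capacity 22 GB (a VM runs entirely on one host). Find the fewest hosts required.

Total = 14 + 14 + 14 + 14 + 6 + 6 + 4 + 3 + 3 + 2 + 2 = 82 GB.
Lower bound: ⌈82/22⌉ = 4 hosts.
A packing using 4 hosts:
  host 1: 14 + 6 + 2 = 22
  host 2: 14 + 6 + 2 = 22
  host 3: 14 + 4 + 3 = 21
  host 4: 14 + 3 = 17
This matches the lower bound, so 4 is optimal.

4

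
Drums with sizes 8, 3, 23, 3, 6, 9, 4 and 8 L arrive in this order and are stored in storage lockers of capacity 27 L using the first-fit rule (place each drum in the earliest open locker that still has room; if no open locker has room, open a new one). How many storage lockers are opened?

  8 → locker 1 (new)  [load 8/27]
  3 → locker 1  [load 11/27]
  23 → locker 2 (new)  [load 23/27]
  3 → locker 1  [load 14/27]
  6 → locker 1  [load 20/27]
  9 → locker 3 (new)  [load 9/27]
  4 → locker 1  [load 24/27]
  8 → locker 3  [load 17/27]
3 storage lockers opened.

3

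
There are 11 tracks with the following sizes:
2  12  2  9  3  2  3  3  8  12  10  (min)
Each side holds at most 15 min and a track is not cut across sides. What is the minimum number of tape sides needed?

Total = 12 + 12 + 10 + 9 + 8 + 3 + 3 + 3 + 2 + 2 + 2 = 66 min.
Lower bound: ⌈66/15⌉ = 5 tape sides.
A packing using 5 tape sides:
  side 1: 12 + 3 = 15
  side 2: 12 + 3 = 15
  side 3: 10 + 3 + 2 = 15
  side 4: 9 + 2 + 2 = 13
  side 5: 8 = 8
This matches the lower bound, so 5 is optimal.

5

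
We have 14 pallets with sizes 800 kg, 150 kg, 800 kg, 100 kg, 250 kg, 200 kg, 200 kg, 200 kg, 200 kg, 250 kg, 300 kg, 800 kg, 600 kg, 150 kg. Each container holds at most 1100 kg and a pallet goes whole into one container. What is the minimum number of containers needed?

Total = 800 + 800 + 800 + 600 + 300 + 250 + 250 + 200 + 200 + 200 + 200 + 150 + 150 + 100 = 5000 kg.
Lower bound: ⌈5000/1100⌉ = 5 containers.
A packing using 5 containers:
  container 1: 800 + 300 = 1100
  container 2: 800 + 250 = 1050
  container 3: 800 + 250 = 1050
  container 4: 600 + 200 + 200 + 100 = 1100
  container 5: 200 + 200 + 150 + 150 = 700
This matches the lower bound, so 5 is optimal.

5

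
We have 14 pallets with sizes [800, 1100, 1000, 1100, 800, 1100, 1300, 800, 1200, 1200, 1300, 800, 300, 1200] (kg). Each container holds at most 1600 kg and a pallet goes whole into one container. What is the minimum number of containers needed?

11

Total = 1300 + 1300 + 1200 + 1200 + 1200 + 1100 + 1100 + 1100 + 1000 + 800 + 800 + 800 + 800 + 300 = 14000 kg.
Lower bound: ⌈14000/1600⌉ = 9 containers.
A packing using 11 containers:
  container 1: 1300 + 300 = 1600
  container 2: 1300 = 1300
  container 3: 1200 = 1200
  container 4: 1200 = 1200
  container 5: 1200 = 1200
  container 6: 1100 = 1100
  container 7: 1100 = 1100
  container 8: 1100 = 1100
  container 9: 1000 = 1000
  container 10: 800 + 800 = 1600
  container 11: 800 + 800 = 1600
No arrangement into 10 containers stays within capacity, so 11 is optimal.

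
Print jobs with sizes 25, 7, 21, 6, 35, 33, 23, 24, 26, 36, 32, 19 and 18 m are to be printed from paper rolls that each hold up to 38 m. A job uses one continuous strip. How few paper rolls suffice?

10

Total = 36 + 35 + 33 + 32 + 26 + 25 + 24 + 23 + 21 + 19 + 18 + 7 + 6 = 305 m.
Lower bound: ⌈305/38⌉ = 9 paper rolls.
A packing using 10 paper rolls:
  roll 1: 36 = 36
  roll 2: 35 = 35
  roll 3: 33 = 33
  roll 4: 32 + 6 = 38
  roll 5: 26 + 7 = 33
  roll 6: 25 = 25
  roll 7: 24 = 24
  roll 8: 23 = 23
  roll 9: 21 = 21
  roll 10: 19 + 18 = 37
No arrangement into 9 paper rolls stays within capacity, so 10 is optimal.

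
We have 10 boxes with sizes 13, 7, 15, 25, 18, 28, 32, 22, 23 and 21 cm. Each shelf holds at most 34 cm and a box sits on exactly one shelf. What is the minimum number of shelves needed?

7

Total = 32 + 28 + 25 + 23 + 22 + 21 + 18 + 15 + 13 + 7 = 204 cm.
Lower bound: ⌈204/34⌉ = 6 shelves.
Also, 7 boxes each exceed 17 cm, and no two of those can share a shelf, so at least 7 shelves are needed.
A packing using 7 shelves:
  shelf 1: 32 = 32
  shelf 2: 28 = 28
  shelf 3: 25 + 7 = 32
  shelf 4: 23 = 23
  shelf 5: 22 = 22
  shelf 6: 21 + 13 = 34
  shelf 7: 18 + 15 = 33
This matches the lower bound, so 7 is optimal.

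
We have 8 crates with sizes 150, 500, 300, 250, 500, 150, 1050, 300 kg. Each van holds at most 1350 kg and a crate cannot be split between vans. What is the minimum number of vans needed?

3

Total = 1050 + 500 + 500 + 300 + 300 + 250 + 150 + 150 = 3200 kg.
Lower bound: ⌈3200/1350⌉ = 3 vans.
A packing using 3 vans:
  van 1: 1050 + 300 = 1350
  van 2: 500 + 500 + 300 = 1300
  van 3: 250 + 150 + 150 = 550
This matches the lower bound, so 3 is optimal.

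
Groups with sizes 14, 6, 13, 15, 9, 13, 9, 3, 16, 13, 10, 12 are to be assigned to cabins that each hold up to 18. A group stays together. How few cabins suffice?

9

Total = 16 + 15 + 14 + 13 + 13 + 13 + 12 + 10 + 9 + 9 + 6 + 3 = 133.
Lower bound: ⌈133/18⌉ = 8 cabins.
A packing using 9 cabins:
  cabin 1: 16 = 16
  cabin 2: 15 + 3 = 18
  cabin 3: 14 = 14
  cabin 4: 13 = 13
  cabin 5: 13 = 13
  cabin 6: 13 = 13
  cabin 7: 12 + 6 = 18
  cabin 8: 10 = 10
  cabin 9: 9 + 9 = 18
No arrangement into 8 cabins stays within capacity, so 9 is optimal.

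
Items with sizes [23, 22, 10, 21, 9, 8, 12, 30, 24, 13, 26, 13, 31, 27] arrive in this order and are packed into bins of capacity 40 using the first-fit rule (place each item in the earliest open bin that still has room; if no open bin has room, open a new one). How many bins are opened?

  23 → bin 1 (new)  [load 23/40]
  22 → bin 2 (new)  [load 22/40]
  10 → bin 1  [load 33/40]
  21 → bin 3 (new)  [load 21/40]
  9 → bin 2  [load 31/40]
  8 → bin 2  [load 39/40]
  12 → bin 3  [load 33/40]
  30 → bin 4 (new)  [load 30/40]
  24 → bin 5 (new)  [load 24/40]
  13 → bin 5  [load 37/40]
  26 → bin 6 (new)  [load 26/40]
  13 → bin 6  [load 39/40]
  31 → bin 7 (new)  [load 31/40]
  27 → bin 8 (new)  [load 27/40]
8 bins opened.

8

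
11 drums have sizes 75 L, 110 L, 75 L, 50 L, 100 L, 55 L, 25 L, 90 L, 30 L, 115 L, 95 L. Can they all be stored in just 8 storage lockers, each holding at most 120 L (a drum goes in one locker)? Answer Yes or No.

Yes

A valid assignment using 8 storage lockers:
  locker 1: 115 = 115
  locker 2: 110 = 110
  locker 3: 100 = 100
  locker 4: 95 + 25 = 120
  locker 5: 90 + 30 = 120
  locker 6: 75 = 75
  locker 7: 75 = 75
  locker 8: 55 + 50 = 105
Every load is within 120 L, so 8 storage lockers suffice.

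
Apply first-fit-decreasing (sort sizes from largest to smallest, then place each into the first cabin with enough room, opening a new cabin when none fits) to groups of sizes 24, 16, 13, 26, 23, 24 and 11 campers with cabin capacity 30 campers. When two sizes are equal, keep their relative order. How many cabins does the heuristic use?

Sorted descending: 26, 24, 24, 23, 16, 13, 11.
  26 → cabin 1 (new)  [load 26/30]
  24 → cabin 2 (new)  [load 24/30]
  24 → cabin 3 (new)  [load 24/30]
  23 → cabin 4 (new)  [load 23/30]
  16 → cabin 5 (new)  [load 16/30]
  13 → cabin 5  [load 29/30]
  11 → cabin 6 (new)  [load 11/30]
6 cabins opened.

6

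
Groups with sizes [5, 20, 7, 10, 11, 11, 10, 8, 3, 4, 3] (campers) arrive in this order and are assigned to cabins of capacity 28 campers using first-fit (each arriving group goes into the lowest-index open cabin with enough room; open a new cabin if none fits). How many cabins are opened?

  5 → cabin 1 (new)  [load 5/28]
  20 → cabin 1  [load 25/28]
  7 → cabin 2 (new)  [load 7/28]
  10 → cabin 2  [load 17/28]
  11 → cabin 2  [load 28/28]
  11 → cabin 3 (new)  [load 11/28]
  10 → cabin 3  [load 21/28]
  8 → cabin 4 (new)  [load 8/28]
  3 → cabin 1  [load 28/28]
  4 → cabin 3  [load 25/28]
  3 → cabin 3  [load 28/28]
4 cabins opened.

4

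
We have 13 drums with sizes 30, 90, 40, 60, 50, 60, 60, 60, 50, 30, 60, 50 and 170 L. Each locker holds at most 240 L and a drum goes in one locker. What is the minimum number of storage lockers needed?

Total = 170 + 90 + 60 + 60 + 60 + 60 + 60 + 50 + 50 + 50 + 40 + 30 + 30 = 810 L.
Lower bound: ⌈810/240⌉ = 4 storage lockers.
A packing using 4 storage lockers:
  locker 1: 170 + 60 = 230
  locker 2: 90 + 60 + 60 + 30 = 240
  locker 3: 60 + 60 + 50 + 50 = 220
  locker 4: 50 + 40 + 30 = 120
This matches the lower bound, so 4 is optimal.

4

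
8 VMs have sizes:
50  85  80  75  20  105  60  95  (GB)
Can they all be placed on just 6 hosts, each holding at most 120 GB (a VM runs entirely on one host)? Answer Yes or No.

Yes

A valid assignment using 6 hosts:
  host 1: 105 = 105
  host 2: 95 + 20 = 115
  host 3: 85 = 85
  host 4: 80 = 80
  host 5: 75 = 75
  host 6: 60 + 50 = 110
Every load is within 120 GB, so 6 hosts suffice.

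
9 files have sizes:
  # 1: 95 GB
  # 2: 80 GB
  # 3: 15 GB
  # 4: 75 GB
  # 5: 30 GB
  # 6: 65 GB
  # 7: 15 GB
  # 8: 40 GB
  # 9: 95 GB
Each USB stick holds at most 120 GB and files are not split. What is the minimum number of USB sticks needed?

5

Total = 95 + 95 + 80 + 75 + 65 + 40 + 30 + 15 + 15 = 510 GB.
Lower bound: ⌈510/120⌉ = 5 USB sticks.
A packing using 5 USB sticks:
  USB stick 1: 95 + 15 = 110
  USB stick 2: 95 + 15 = 110
  USB stick 3: 80 + 40 = 120
  USB stick 4: 75 + 30 = 105
  USB stick 5: 65 = 65
This matches the lower bound, so 5 is optimal.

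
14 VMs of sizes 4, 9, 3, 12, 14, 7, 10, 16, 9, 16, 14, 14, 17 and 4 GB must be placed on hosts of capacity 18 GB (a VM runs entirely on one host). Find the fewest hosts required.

Total = 17 + 16 + 16 + 14 + 14 + 14 + 12 + 10 + 9 + 9 + 7 + 4 + 4 + 3 = 149 GB.
Lower bound: ⌈149/18⌉ = 9 hosts.
A packing using 9 hosts:
  host 1: 17 = 17
  host 2: 16 = 16
  host 3: 16 = 16
  host 4: 14 + 4 = 18
  host 5: 14 + 4 = 18
  host 6: 14 + 3 = 17
  host 7: 12 = 12
  host 8: 10 + 7 = 17
  host 9: 9 + 9 = 18
This matches the lower bound, so 9 is optimal.

9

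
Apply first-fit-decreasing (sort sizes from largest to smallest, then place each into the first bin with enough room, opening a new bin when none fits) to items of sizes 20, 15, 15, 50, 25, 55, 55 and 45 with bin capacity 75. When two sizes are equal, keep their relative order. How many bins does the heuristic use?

Sorted descending: 55, 55, 50, 45, 25, 20, 15, 15.
  55 → bin 1 (new)  [load 55/75]
  55 → bin 2 (new)  [load 55/75]
  50 → bin 3 (new)  [load 50/75]
  45 → bin 4 (new)  [load 45/75]
  25 → bin 3  [load 75/75]
  20 → bin 1  [load 75/75]
  15 → bin 2  [load 70/75]
  15 → bin 4  [load 60/75]
4 bins opened.

4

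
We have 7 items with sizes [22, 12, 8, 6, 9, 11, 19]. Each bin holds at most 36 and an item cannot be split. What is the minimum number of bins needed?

3

Total = 22 + 19 + 12 + 11 + 9 + 8 + 6 = 87.
Lower bound: ⌈87/36⌉ = 3 bins.
A packing using 3 bins:
  bin 1: 22 + 12 = 34
  bin 2: 19 + 11 + 6 = 36
  bin 3: 9 + 8 = 17
This matches the lower bound, so 3 is optimal.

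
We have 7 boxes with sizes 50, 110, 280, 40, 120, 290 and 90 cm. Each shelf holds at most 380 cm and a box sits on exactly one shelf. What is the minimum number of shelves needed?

3

Total = 290 + 280 + 120 + 110 + 90 + 50 + 40 = 980 cm.
Lower bound: ⌈980/380⌉ = 3 shelves.
A packing using 3 shelves:
  shelf 1: 290 + 90 = 380
  shelf 2: 280 + 50 + 40 = 370
  shelf 3: 120 + 110 = 230
This matches the lower bound, so 3 is optimal.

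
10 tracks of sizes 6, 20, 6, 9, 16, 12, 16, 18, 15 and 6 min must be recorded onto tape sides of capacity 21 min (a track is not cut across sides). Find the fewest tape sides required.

7

Total = 20 + 18 + 16 + 16 + 15 + 12 + 9 + 6 + 6 + 6 = 124 min.
Lower bound: ⌈124/21⌉ = 6 tape sides.
A packing using 7 tape sides:
  side 1: 20 = 20
  side 2: 18 = 18
  side 3: 16 = 16
  side 4: 16 = 16
  side 5: 15 + 6 = 21
  side 6: 12 + 9 = 21
  side 7: 6 + 6 = 12
No arrangement into 6 tape sides stays within capacity, so 7 is optimal.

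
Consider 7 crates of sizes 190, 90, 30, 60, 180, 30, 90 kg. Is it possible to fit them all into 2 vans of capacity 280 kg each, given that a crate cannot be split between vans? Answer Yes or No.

Total = 670 kg; ⌈670/280⌉ = 3.
At least 3 vans are required, but only 2 are allowed.

No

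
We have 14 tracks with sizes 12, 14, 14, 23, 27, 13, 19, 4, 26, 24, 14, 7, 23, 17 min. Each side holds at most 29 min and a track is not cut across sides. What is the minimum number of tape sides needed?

9

Total = 27 + 26 + 24 + 23 + 23 + 19 + 17 + 14 + 14 + 14 + 13 + 12 + 7 + 4 = 237 min.
Lower bound: ⌈237/29⌉ = 9 tape sides.
A packing using 9 tape sides:
  side 1: 27 = 27
  side 2: 26 = 26
  side 3: 24 + 4 = 28
  side 4: 23 = 23
  side 5: 23 = 23
  side 6: 19 + 7 = 26
  side 7: 17 + 12 = 29
  side 8: 14 + 14 = 28
  side 9: 14 + 13 = 27
This matches the lower bound, so 9 is optimal.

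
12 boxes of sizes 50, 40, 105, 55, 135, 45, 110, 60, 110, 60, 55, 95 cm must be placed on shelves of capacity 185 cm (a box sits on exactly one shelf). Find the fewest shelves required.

6

Total = 135 + 110 + 110 + 105 + 95 + 60 + 60 + 55 + 55 + 50 + 45 + 40 = 920 cm.
Lower bound: ⌈920/185⌉ = 5 shelves.
A packing using 6 shelves:
  shelf 1: 135 + 50 = 185
  shelf 2: 110 + 60 = 170
  shelf 3: 110 + 60 = 170
  shelf 4: 105 + 55 = 160
  shelf 5: 95 + 55 = 150
  shelf 6: 45 + 40 = 85
No arrangement into 5 shelves stays within capacity, so 6 is optimal.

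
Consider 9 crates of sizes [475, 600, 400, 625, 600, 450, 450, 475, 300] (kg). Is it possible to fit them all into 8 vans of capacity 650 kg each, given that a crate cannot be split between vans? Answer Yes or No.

No

Total = 4375 kg; ⌈4375/650⌉ = 7.
8 crates each exceed half the capacity and cannot share a van, forcing at least 8 vans.
The bound of 8 does not rule out 8, but exhaustive search shows no assignment into 8 vans of capacity 650 kg exists — the minimum is 9.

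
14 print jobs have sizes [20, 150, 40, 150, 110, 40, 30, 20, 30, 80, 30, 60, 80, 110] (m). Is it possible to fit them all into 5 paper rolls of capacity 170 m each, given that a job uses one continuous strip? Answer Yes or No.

Total = 950 m; ⌈950/170⌉ = 6.
At least 6 paper rolls are required, but only 5 are allowed.

No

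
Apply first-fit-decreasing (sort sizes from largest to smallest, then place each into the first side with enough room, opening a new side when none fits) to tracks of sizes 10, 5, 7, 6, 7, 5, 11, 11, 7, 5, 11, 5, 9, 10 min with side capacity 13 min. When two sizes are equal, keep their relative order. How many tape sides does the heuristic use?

Sorted descending: 11, 11, 11, 10, 10, 9, 7, 7, 7, 6, 5, 5, 5, 5.
  11 → side 1 (new)  [load 11/13]
  11 → side 2 (new)  [load 11/13]
  11 → side 3 (new)  [load 11/13]
  10 → side 4 (new)  [load 10/13]
  10 → side 5 (new)  [load 10/13]
  9 → side 6 (new)  [load 9/13]
  7 → side 7 (new)  [load 7/13]
  7 → side 8 (new)  [load 7/13]
  7 → side 9 (new)  [load 7/13]
  6 → side 7  [load 13/13]
  5 → side 8  [load 12/13]
  5 → side 9  [load 12/13]
  5 → side 10 (new)  [load 5/13]
  5 → side 10  [load 10/13]
10 tape sides opened.

10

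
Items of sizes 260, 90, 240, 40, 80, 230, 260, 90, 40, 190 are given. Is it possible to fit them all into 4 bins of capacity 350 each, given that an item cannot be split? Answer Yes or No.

Total = 1520; ⌈1520/350⌉ = 5.
At least 5 bins are required, but only 4 are allowed.

No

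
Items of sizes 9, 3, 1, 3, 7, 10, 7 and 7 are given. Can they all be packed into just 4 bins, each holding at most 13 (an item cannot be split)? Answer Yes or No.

No

Total = 47; ⌈47/13⌉ = 4.
5 items each exceed half the capacity and cannot share a bin, forcing at least 5 bins.
At least 5 bins are required, but only 4 are allowed.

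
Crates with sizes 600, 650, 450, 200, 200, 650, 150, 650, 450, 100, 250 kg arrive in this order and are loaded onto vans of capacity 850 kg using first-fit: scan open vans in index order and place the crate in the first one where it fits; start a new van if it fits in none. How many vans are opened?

6

  600 → van 1 (new)  [load 600/850]
  650 → van 2 (new)  [load 650/850]
  450 → van 3 (new)  [load 450/850]
  200 → van 1  [load 800/850]
  200 → van 2  [load 850/850]
  650 → van 4 (new)  [load 650/850]
  150 → van 3  [load 600/850]
  650 → van 5 (new)  [load 650/850]
  450 → van 6 (new)  [load 450/850]
  100 → van 3  [load 700/850]
  250 → van 6  [load 700/850]
6 vans opened.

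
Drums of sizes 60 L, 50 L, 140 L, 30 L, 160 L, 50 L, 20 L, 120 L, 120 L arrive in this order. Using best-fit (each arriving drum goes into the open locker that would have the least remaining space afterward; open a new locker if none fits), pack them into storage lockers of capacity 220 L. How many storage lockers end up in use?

5

  60 → locker 1 (new)  [load 60/220]
  50 → locker 1  [load 110/220]
  140 → locker 2 (new)  [load 140/220]
  30 → locker 2  [load 170/220]
  160 → locker 3 (new)  [load 160/220]
  50 → locker 2  [load 220/220]
  20 → locker 3  [load 180/220]
  120 → locker 4 (new)  [load 120/220]
  120 → locker 5 (new)  [load 120/220]
5 storage lockers opened.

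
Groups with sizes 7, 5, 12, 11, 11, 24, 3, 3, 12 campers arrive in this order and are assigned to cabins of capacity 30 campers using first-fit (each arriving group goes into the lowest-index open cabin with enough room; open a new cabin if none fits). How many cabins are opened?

4

  7 → cabin 1 (new)  [load 7/30]
  5 → cabin 1  [load 12/30]
  12 → cabin 1  [load 24/30]
  11 → cabin 2 (new)  [load 11/30]
  11 → cabin 2  [load 22/30]
  24 → cabin 3 (new)  [load 24/30]
  3 → cabin 1  [load 27/30]
  3 → cabin 1  [load 30/30]
  12 → cabin 4 (new)  [load 12/30]
4 cabins opened.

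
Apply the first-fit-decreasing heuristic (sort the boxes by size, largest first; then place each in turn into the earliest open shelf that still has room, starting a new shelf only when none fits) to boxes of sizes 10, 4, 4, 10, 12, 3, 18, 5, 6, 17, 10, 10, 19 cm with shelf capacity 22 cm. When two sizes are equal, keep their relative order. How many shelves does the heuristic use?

Sorted descending: 19, 18, 17, 12, 10, 10, 10, 10, 6, 5, 4, 4, 3.
  19 → shelf 1 (new)  [load 19/22]
  18 → shelf 2 (new)  [load 18/22]
  17 → shelf 3 (new)  [load 17/22]
  12 → shelf 4 (new)  [load 12/22]
  10 → shelf 4  [load 22/22]
  10 → shelf 5 (new)  [load 10/22]
  10 → shelf 5  [load 20/22]
  10 → shelf 6 (new)  [load 10/22]
  6 → shelf 6  [load 16/22]
  5 → shelf 3  [load 22/22]
  4 → shelf 2  [load 22/22]
  4 → shelf 6  [load 20/22]
  3 → shelf 1  [load 22/22]
6 shelves opened.

6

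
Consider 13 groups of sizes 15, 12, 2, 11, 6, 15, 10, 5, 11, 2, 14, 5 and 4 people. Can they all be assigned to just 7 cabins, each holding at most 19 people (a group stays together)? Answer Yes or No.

A valid assignment using 7 cabins:
  cabin 1: 15 + 4 = 19
  cabin 2: 15 + 2 + 2 = 19
  cabin 3: 14 + 5 = 19
  cabin 4: 12 + 6 = 18
  cabin 5: 11 + 5 = 16
  cabin 6: 11 = 11
  cabin 7: 10 = 10
Every load is within 19 people, so 7 cabins suffice.

Yes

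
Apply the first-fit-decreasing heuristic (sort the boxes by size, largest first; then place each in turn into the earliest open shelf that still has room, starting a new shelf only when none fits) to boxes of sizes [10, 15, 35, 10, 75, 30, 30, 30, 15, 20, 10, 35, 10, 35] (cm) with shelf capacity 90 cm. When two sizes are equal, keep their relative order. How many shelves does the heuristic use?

4

Sorted descending: 75, 35, 35, 35, 30, 30, 30, 20, 15, 15, 10, 10, 10, 10.
  75 → shelf 1 (new)  [load 75/90]
  35 → shelf 2 (new)  [load 35/90]
  35 → shelf 2  [load 70/90]
  35 → shelf 3 (new)  [load 35/90]
  30 → shelf 3  [load 65/90]
  30 → shelf 4 (new)  [load 30/90]
  30 → shelf 4  [load 60/90]
  20 → shelf 2  [load 90/90]
  15 → shelf 1  [load 90/90]
  15 → shelf 3  [load 80/90]
  10 → shelf 3  [load 90/90]
  10 → shelf 4  [load 70/90]
  10 → shelf 4  [load 80/90]
  10 → shelf 4  [load 90/90]
4 shelves opened.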